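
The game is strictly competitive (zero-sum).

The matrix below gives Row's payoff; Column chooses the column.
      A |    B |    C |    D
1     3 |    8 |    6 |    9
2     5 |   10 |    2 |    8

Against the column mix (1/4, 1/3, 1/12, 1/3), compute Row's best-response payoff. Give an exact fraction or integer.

1: (3)·(1/4) + (8)·(1/3) + (6)·(1/12) + (9)·(1/3) = 83/12.
2: (5)·(1/4) + (10)·(1/3) + (2)·(1/12) + (8)·(1/3) = 89/12.
The best pure response is 2 with expected payoff 89/12.

89/12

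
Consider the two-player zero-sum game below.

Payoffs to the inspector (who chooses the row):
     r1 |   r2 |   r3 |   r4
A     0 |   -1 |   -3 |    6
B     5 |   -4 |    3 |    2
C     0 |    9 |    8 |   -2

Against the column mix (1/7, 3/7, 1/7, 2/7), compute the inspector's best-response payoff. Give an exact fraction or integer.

31/7

A: (0)·(1/7) + (-1)·(3/7) + (-3)·(1/7) + (6)·(2/7) = 6/7.
B: (5)·(1/7) + (-4)·(3/7) + (3)·(1/7) + (2)·(2/7) = 0.
C: (0)·(1/7) + (9)·(3/7) + (8)·(1/7) + (-2)·(2/7) = 31/7.
The best pure response is C with expected payoff 31/7.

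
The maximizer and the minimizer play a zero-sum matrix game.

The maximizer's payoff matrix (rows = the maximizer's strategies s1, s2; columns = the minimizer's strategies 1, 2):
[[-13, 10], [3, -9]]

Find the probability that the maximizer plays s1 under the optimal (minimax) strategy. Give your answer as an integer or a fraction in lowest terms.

Row minima are -13 and -9, so the maximizer's maximin is -9; column maxima are 3 and 10, so the minimizer's minimax is 3. These differ, so the equilibrium is in mixed strategies.
Let the maximizer play s1 with probability p. The minimizer is indifferent when −13p + 3(1−p) = 10p − 9(1−p), giving p = 12/35.

12/35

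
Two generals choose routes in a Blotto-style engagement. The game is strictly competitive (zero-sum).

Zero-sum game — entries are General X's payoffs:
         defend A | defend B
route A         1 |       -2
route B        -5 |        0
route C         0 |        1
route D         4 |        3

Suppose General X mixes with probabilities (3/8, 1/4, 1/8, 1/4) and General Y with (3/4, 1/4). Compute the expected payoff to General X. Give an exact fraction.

Against (3/4, 1/4), each row's expected payoff is route A: 1/4; route B: -15/4; route C: 1/4; route D: 15/4.
Taking the (3/8, 1/4, 1/8, 1/4)-weighted average: (3/8)·(1/4) + (1/4)·(-15/4) + (1/8)·(1/4) + (1/4)·(15/4) = 1/8.

1/8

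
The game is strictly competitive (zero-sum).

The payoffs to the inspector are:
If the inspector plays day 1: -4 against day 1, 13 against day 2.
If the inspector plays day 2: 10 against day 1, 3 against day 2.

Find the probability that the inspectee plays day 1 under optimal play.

5/12

Row minima are -4 and 3, so the inspector's maximin is 3; column maxima are 10 and 13, so the inspectee's minimax is 10. These differ, so the equilibrium is in mixed strategies.
Let the inspectee play day 1 with probability q. The inspector is indifferent when −4q + 13(1−q) = 10q + 3(1−q), giving q = 5/12.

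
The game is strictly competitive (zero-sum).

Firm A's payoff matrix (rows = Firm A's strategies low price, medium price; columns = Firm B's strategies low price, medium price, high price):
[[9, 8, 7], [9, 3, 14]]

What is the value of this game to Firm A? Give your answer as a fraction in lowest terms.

Column low price is strictly dominated by medium price for Firm B (it gives Firm A more in every row).
The remaining 2×2 game on (low price, medium price) × (medium price, high price) has no saddle point. Let Firm A play low price with probability p; indifference gives 8p + 3(1−p) = 7p + 14(1−p), so p = 11/12.
Similarly Firm B's optimal q on medium price is 7/12, and the value is 8·(7/12) + (7)·(5/12) = 91/12.

91/12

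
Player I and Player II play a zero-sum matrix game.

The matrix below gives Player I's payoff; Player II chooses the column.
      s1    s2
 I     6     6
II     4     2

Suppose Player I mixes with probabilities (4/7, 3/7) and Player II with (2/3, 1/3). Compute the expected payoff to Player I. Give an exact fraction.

Against (2/3, 1/3), each row's expected payoff is I: 6; II: 10/3.
Taking the (4/7, 3/7)-weighted average: (4/7)·(6) + (3/7)·(10/3) = 34/7.

34/7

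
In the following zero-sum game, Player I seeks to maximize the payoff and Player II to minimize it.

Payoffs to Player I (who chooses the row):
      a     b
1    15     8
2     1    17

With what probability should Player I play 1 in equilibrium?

Row minima are 8 and 1, so Player I's maximin is 8; column maxima are 15 and 17, so Player II's minimax is 15. These differ, so the equilibrium is in mixed strategies.
Let Player I play 1 with probability p. Player II is indifferent when 15p + (1−p) = 8p + 17(1−p), giving p = 16/23.

16/23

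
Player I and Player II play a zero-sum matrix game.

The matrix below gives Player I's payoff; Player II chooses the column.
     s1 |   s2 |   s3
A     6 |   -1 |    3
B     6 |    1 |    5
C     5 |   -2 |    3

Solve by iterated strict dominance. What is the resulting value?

1

Row C is strictly dominated by row B (6>5, 1>-2, 5>3); eliminate C.
Column s1 is strictly dominated by s2 for Player II (-1<6, 1<6); eliminate s1.
Column s3 is strictly dominated by s2 for Player II (-1<3, 1<5); eliminate s3.
Row A is strictly dominated by row B (1>-1); eliminate A.
Only (B, s2) remains, with payoff 1.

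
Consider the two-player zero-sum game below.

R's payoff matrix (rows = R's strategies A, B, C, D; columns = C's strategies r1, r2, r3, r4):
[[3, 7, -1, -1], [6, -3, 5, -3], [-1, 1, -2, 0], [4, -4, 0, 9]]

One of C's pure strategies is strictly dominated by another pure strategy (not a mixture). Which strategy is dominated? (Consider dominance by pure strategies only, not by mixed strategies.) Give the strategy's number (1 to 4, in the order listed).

1

C prefers columns that give R less. Compare r1 with r3: -1 < 3, 5 < 6, -2 < -1, 0 < 4.
So r3 strictly dominates r1 for C; r1 is strictly dominated.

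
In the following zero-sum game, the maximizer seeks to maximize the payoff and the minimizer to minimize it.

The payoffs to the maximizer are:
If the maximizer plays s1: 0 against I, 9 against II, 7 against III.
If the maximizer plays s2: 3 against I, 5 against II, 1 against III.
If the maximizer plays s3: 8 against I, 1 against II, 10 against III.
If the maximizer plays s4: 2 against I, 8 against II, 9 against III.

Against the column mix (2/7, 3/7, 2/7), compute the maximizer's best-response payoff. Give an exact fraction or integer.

s1: (0)·(2/7) + (9)·(3/7) + (7)·(2/7) = 41/7.
s2: (3)·(2/7) + (5)·(3/7) + (1)·(2/7) = 23/7.
s3: (8)·(2/7) + (1)·(3/7) + (10)·(2/7) = 39/7.
s4: (2)·(2/7) + (8)·(3/7) + (9)·(2/7) = 46/7.
The best pure response is s4 with expected payoff 46/7.

46/7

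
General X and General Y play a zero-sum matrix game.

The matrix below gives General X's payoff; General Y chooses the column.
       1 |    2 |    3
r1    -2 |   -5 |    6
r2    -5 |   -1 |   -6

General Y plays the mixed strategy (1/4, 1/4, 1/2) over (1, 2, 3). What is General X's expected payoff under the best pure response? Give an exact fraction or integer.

5/4

r1: (-2)·(1/4) + (-5)·(1/4) + (6)·(1/2) = 5/4.
r2: (-5)·(1/4) + (-1)·(1/4) + (-6)·(1/2) = -9/2.
The best pure response is r1 with expected payoff 5/4.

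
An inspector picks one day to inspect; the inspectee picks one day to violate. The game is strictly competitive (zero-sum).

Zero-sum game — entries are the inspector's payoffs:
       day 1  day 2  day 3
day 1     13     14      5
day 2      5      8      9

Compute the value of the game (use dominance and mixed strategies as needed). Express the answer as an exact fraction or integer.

23/3

Column day 2 is strictly dominated by day 1 for the inspectee (it gives the inspector more in every row).
The remaining 2×2 game on (day 1, day 2) × (day 1, day 3) has no saddle point. Let the inspector play day 1 with probability p; indifference gives 13p + 5(1−p) = 5p + 9(1−p), so p = 1/3.
Similarly the inspectee's optimal q on day 1 is 1/3, and the value is 13·(1/3) + (5)·(2/3) = 23/3.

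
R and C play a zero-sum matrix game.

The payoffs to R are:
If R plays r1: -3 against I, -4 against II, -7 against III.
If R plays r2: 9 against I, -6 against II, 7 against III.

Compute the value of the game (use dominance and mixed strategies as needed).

Column I is strictly dominated by III for C (it gives R more in every row).
The remaining 2×2 game on (r1, r2) × (II, III) has no saddle point. Let R play r1 with probability p; indifference gives −4p − 6(1−p) = −7p + 7(1−p), so p = 13/16.
Similarly C's optimal q on II is 7/8, and the value is -4·(7/8) + (-7)·(1/8) = -35/8.

-35/8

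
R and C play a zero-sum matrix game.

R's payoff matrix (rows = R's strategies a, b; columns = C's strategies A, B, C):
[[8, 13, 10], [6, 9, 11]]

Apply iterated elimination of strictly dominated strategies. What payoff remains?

Column B is strictly dominated by A for C (8<13, 6<9); eliminate B.
Column C is strictly dominated by A for C (8<10, 6<11); eliminate C.
Row b is strictly dominated by row a (8>6); eliminate b.
Only (a, A) remains, with payoff 8.

8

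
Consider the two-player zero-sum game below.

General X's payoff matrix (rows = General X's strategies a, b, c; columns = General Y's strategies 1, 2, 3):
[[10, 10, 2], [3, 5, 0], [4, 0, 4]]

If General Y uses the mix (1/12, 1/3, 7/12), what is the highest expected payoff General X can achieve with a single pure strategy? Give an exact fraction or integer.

a: (10)·(1/12) + (10)·(1/3) + (2)·(7/12) = 16/3.
b: (3)·(1/12) + (5)·(1/3) + (0)·(7/12) = 23/12.
c: (4)·(1/12) + (0)·(1/3) + (4)·(7/12) = 8/3.
The best pure response is a with expected payoff 16/3.

16/3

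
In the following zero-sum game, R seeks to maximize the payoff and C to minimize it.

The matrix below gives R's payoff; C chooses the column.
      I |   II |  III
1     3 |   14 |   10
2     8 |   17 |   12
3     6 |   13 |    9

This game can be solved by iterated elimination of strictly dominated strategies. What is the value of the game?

8

Column II is strictly dominated by I for C (3<14, 8<17, 6<13); eliminate II.
Row 3 is strictly dominated by row 2 (8>6, 12>9); eliminate 3.
Column III is strictly dominated by I for C (3<10, 8<12); eliminate III.
Row 1 is strictly dominated by row 2 (8>3); eliminate 1.
Only (2, I) remains, with payoff 8.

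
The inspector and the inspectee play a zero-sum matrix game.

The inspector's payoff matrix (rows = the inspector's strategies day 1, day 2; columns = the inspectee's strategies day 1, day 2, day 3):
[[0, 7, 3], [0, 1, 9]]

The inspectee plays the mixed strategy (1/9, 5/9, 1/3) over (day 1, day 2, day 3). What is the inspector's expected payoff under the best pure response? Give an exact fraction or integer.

44/9

day 1: (0)·(1/9) + (7)·(5/9) + (3)·(1/3) = 44/9.
day 2: (0)·(1/9) + (1)·(5/9) + (9)·(1/3) = 32/9.
The best pure response is day 1 with expected payoff 44/9.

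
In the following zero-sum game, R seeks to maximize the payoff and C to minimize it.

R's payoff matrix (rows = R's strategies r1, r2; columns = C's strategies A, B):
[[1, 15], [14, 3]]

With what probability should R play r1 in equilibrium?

11/25

Row minima are 1 and 3, so R's maximin is 3; column maxima are 14 and 15, so C's minimax is 14. These differ, so the equilibrium is in mixed strategies.
Let R play r1 with probability p. C is indifferent when p + 14(1−p) = 15p + 3(1−p), giving p = 11/25.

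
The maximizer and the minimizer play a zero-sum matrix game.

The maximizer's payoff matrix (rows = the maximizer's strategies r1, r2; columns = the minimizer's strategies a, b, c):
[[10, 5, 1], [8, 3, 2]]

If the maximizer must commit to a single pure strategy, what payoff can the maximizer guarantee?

The worst-case payoff for each row is r1: 1, r2: 2.
The best of these is 2.

2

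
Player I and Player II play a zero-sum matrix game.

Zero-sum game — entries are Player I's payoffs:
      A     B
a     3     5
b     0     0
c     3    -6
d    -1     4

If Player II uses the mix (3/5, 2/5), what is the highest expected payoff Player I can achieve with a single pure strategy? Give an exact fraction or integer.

a: (3)·(3/5) + (5)·(2/5) = 19/5.
b: (0)·(3/5) + (0)·(2/5) = 0.
c: (3)·(3/5) + (-6)·(2/5) = -3/5.
d: (-1)·(3/5) + (4)·(2/5) = 1.
The best pure response is a with expected payoff 19/5.

19/5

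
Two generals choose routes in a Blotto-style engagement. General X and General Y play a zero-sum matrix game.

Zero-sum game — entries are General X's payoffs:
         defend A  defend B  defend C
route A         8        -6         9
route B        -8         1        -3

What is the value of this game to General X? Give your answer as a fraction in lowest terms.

Column defend C is strictly dominated by defend A for General Y (it gives General X more in every row).
The remaining 2×2 game on (route A, route B) × (defend A, defend B) has no saddle point. Let General X play route A with probability p; indifference gives 8p − 8(1−p) = −6p + (1−p), so p = 9/23.
Similarly General Y's optimal q on defend A is 7/23, and the value is 8·(7/23) + (-6)·(16/23) = -40/23.

-40/23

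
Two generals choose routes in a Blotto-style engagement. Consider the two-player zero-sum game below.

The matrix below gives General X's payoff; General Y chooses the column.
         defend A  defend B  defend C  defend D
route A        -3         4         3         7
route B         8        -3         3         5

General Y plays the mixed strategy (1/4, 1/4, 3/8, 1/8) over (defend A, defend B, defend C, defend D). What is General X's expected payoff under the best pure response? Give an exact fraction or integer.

route A: (-3)·(1/4) + (4)·(1/4) + (3)·(3/8) + (7)·(1/8) = 9/4.
route B: (8)·(1/4) + (-3)·(1/4) + (3)·(3/8) + (5)·(1/8) = 3.
The best pure response is route B with expected payoff 3.

3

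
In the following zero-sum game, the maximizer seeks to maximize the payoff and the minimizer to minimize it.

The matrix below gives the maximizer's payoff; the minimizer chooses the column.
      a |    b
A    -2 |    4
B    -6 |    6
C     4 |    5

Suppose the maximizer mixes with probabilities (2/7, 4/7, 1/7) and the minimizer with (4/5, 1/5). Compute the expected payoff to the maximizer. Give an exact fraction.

-59/35

Against (4/5, 1/5), each row's expected payoff is A: -4/5; B: -18/5; C: 21/5.
Taking the (2/7, 4/7, 1/7)-weighted average: (2/7)·(-4/5) + (4/7)·(-18/5) + (1/7)·(21/5) = -59/35.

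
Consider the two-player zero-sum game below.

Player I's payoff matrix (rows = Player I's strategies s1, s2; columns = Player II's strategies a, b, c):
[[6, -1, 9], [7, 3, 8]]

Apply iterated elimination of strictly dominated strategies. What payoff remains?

Column a is strictly dominated by b for Player II (-1<6, 3<7); eliminate a.
Column c is strictly dominated by b for Player II (-1<9, 3<8); eliminate c.
Row s1 is strictly dominated by row s2 (3>-1); eliminate s1.
Only (s2, b) remains, with payoff 3.

3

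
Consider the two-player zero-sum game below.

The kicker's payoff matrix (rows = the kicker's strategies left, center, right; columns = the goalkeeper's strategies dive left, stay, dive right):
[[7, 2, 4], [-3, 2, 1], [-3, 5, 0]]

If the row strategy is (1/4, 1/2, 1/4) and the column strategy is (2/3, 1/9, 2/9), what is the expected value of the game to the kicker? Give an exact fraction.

Against (2/3, 1/9, 2/9), each row's expected payoff is left: 52/9; center: -14/9; right: -13/9.
Taking the (1/4, 1/2, 1/4)-weighted average: (1/4)·(52/9) + (1/2)·(-14/9) + (1/4)·(-13/9) = 11/36.

11/36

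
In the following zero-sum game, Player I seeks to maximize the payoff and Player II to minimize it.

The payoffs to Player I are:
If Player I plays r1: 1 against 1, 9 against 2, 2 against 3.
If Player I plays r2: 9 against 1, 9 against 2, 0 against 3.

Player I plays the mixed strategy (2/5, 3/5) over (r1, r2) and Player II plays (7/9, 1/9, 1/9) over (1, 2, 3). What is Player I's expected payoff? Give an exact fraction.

28/5

Against (7/9, 1/9, 1/9), each row's expected payoff is r1: 2; r2: 8.
Taking the (2/5, 3/5)-weighted average: (2/5)·(2) + (3/5)·(8) = 28/5.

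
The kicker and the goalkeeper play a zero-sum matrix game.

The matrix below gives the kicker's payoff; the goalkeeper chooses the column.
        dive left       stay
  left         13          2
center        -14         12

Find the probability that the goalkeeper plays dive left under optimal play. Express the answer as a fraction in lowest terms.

Row minima are 2 and -14, so the kicker's maximin is 2; column maxima are 13 and 12, so the goalkeeper's minimax is 12. These differ, so the equilibrium is in mixed strategies.
Let the goalkeeper play dive left with probability q. The kicker is indifferent when 13q + 2(1−q) = −14q + 12(1−q), giving q = 10/37.

10/37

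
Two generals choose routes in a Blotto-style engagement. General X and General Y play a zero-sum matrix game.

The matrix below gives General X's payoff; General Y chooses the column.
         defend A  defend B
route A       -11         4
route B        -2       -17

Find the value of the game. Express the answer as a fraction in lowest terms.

Row minima are -11 and -17, so General X's maximin is -11; column maxima are -2 and 4, so General Y's minimax is -2. These differ, so the equilibrium is in mixed strategies.
Let General X play route A with probability p. General Y is indifferent when −11p − 2(1−p) = 4p − 17(1−p), giving p = 1/2.
Let General Y play defend A with probability q. General X is indifferent when −11q + 4(1−q) = −2q − 17(1−q), giving q = 7/10.
The value is -11·(7/10) + (4)·(3/10) = -13/2.

-13/2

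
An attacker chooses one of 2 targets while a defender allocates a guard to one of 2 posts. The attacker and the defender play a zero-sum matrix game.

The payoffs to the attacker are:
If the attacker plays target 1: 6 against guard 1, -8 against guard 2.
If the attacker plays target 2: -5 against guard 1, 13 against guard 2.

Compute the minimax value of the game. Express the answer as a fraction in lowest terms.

Row minima are -8 and -5, so the attacker's maximin is -5; column maxima are 6 and 13, so the defender's minimax is 6. These differ, so the equilibrium is in mixed strategies.
Let the attacker play target 1 with probability p. The defender is indifferent when 6p − 5(1−p) = −8p + 13(1−p), giving p = 9/16.
Let the defender play guard 1 with probability q. The attacker is indifferent when 6q − 8(1−q) = −5q + 13(1−q), giving q = 21/32.
The value is 6·(21/32) + (-8)·(11/32) = 19/16.

19/16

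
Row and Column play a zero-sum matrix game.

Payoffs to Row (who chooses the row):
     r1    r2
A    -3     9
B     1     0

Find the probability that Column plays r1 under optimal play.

9/13

Row minima are -3 and 0, so Row's maximin is 0; column maxima are 1 and 9, so Column's minimax is 1. These differ, so the equilibrium is in mixed strategies.
Let Column play r1 with probability q. Row is indifferent when −3q + 9(1−q) = q, giving q = 9/13.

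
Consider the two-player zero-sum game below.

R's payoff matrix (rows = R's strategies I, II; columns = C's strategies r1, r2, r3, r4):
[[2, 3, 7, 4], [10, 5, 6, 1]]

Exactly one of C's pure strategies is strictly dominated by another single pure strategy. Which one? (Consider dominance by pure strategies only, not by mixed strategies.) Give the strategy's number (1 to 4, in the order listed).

C prefers columns that give R less. Compare r3 with r2: 3 < 7, 5 < 6.
So r2 strictly dominates r3 for C; r3 is strictly dominated.

3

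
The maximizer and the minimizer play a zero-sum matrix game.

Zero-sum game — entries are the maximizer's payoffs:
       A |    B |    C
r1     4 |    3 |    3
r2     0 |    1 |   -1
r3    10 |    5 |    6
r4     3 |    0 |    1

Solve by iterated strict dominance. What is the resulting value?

5

Row r4 is strictly dominated by row r1 (4>3, 3>0, 3>1); eliminate r4.
Row r2 is strictly dominated by row r1 (4>0, 3>1, 3>-1); eliminate r2.
Row r1 is strictly dominated by row r3 (10>4, 5>3, 6>3); eliminate r1.
Column C is strictly dominated by B for the minimizer (5<6); eliminate C.
Column A is strictly dominated by B for the minimizer (5<10); eliminate A.
Only (r3, B) remains, with payoff 5.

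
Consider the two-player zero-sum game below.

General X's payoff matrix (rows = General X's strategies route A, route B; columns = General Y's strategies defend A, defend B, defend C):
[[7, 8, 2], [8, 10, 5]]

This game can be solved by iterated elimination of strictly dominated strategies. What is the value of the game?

5

Column defend A is strictly dominated by defend C for General Y (2<7, 5<8); eliminate defend A.
Column defend B is strictly dominated by defend C for General Y (2<8, 5<10); eliminate defend B.
Row route A is strictly dominated by row route B (5>2); eliminate route A.
Only (route B, defend C) remains, with payoff 5.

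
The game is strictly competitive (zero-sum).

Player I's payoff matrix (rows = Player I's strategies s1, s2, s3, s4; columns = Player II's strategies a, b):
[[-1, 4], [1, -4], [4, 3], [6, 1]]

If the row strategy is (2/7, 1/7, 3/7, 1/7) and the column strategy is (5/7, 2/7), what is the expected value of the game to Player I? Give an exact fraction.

Against (5/7, 2/7), each row's expected payoff is s1: 3/7; s2: -3/7; s3: 26/7; s4: 32/7.
Taking the (2/7, 1/7, 3/7, 1/7)-weighted average: (2/7)·(3/7) + (1/7)·(-3/7) + (3/7)·(26/7) + (1/7)·(32/7) = 113/49.

113/49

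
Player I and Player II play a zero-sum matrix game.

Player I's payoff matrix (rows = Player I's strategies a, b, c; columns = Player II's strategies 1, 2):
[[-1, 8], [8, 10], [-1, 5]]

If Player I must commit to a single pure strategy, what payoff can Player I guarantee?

The worst-case payoff for each row is a: -1, b: 8, c: -1.
The best of these is 8.

8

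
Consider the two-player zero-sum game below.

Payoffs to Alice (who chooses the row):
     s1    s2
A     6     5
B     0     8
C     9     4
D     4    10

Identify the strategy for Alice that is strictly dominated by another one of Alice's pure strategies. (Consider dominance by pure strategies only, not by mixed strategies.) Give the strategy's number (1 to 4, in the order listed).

Compare B with D: 4 > 0, 10 > 8.
So D strictly dominates B for Alice; B is strictly dominated.

2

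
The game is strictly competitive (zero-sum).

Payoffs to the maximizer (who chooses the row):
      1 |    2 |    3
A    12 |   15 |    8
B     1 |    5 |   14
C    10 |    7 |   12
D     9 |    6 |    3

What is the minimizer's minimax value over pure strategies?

The worst case (largest entry) in each column is 1: 12, 2: 15, 3: 14.
The best (smallest) of these is 12.

12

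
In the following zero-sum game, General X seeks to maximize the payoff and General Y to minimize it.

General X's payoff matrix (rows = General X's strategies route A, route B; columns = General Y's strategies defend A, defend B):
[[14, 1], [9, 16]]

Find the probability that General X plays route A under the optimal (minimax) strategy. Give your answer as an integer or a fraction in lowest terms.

Row minima are 1 and 9, so General X's maximin is 9; column maxima are 14 and 16, so General Y's minimax is 14. These differ, so the equilibrium is in mixed strategies.
Let General X play route A with probability p. General Y is indifferent when 14p + 9(1−p) = p + 16(1−p), giving p = 7/20.

7/20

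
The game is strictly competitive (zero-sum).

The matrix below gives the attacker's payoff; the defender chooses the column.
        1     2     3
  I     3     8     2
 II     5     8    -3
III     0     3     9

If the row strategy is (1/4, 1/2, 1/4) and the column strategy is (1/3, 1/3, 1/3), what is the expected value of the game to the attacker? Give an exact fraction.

15/4

Against (1/3, 1/3, 1/3), each row's expected payoff is I: 13/3; II: 10/3; III: 4.
Taking the (1/4, 1/2, 1/4)-weighted average: (1/4)·(13/3) + (1/2)·(10/3) + (1/4)·(4) = 15/4.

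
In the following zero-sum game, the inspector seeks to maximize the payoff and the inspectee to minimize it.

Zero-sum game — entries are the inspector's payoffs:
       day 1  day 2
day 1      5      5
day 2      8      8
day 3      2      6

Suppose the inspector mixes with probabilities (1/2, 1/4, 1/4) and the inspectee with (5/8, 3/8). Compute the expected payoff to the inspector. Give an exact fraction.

Against (5/8, 3/8), each row's expected payoff is day 1: 5; day 2: 8; day 3: 7/2.
Taking the (1/2, 1/4, 1/4)-weighted average: (1/2)·(5) + (1/4)·(8) + (1/4)·(7/2) = 43/8.

43/8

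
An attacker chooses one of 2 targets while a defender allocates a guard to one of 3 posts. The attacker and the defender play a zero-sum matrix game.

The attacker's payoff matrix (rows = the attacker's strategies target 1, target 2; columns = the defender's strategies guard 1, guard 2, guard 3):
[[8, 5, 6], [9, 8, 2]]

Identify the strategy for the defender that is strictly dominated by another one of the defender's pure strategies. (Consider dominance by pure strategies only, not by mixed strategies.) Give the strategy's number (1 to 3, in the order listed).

The defender prefers columns that give the attacker less. Compare guard 1 with guard 2: 5 < 8, 8 < 9.
So guard 2 strictly dominates guard 1 for the defender; guard 1 is strictly dominated.

1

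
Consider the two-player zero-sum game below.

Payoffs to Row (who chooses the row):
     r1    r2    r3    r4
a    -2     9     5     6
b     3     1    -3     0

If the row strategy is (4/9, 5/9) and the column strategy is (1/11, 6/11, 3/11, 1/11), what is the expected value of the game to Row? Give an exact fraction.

Against (1/11, 6/11, 3/11, 1/11), each row's expected payoff is a: 73/11; b: 0.
Taking the (4/9, 5/9)-weighted average: (4/9)·(73/11) + (5/9)·(0) = 292/99.

292/99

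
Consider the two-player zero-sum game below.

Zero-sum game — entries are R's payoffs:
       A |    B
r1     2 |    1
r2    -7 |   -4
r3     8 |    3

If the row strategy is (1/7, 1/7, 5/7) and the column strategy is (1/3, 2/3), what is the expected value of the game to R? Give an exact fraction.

59/21

Against (1/3, 2/3), each row's expected payoff is r1: 4/3; r2: -5; r3: 14/3.
Taking the (1/7, 1/7, 5/7)-weighted average: (1/7)·(4/3) + (1/7)·(-5) + (5/7)·(14/3) = 59/21.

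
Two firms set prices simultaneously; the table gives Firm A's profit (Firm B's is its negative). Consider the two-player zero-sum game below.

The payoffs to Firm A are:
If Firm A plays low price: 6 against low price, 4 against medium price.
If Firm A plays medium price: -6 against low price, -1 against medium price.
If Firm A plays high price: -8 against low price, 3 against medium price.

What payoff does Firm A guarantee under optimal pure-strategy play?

4

Row minima: 4, -6, -8 → Firm A's maximin is 4.
Column maxima: 6, 4 → Firm B's minimax is 4.
They coincide at (low price, medium price), so the value is 4.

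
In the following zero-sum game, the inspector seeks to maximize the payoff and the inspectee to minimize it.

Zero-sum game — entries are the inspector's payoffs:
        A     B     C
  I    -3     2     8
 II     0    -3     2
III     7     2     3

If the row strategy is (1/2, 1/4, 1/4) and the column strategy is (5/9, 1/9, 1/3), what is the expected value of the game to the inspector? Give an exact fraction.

71/36

Against (5/9, 1/9, 1/3), each row's expected payoff is I: 11/9; II: 1/3; III: 46/9.
Taking the (1/2, 1/4, 1/4)-weighted average: (1/2)·(11/9) + (1/4)·(1/3) + (1/4)·(46/9) = 71/36.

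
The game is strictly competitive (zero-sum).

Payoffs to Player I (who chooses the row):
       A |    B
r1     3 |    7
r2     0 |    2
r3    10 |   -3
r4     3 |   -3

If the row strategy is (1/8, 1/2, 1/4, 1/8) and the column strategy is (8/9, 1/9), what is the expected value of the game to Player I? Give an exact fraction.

Against (8/9, 1/9), each row's expected payoff is r1: 31/9; r2: 2/9; r3: 77/9; r4: 7/3.
Taking the (1/8, 1/2, 1/4, 1/8)-weighted average: (1/8)·(31/9) + (1/2)·(2/9) + (1/4)·(77/9) + (1/8)·(7/3) = 107/36.

107/36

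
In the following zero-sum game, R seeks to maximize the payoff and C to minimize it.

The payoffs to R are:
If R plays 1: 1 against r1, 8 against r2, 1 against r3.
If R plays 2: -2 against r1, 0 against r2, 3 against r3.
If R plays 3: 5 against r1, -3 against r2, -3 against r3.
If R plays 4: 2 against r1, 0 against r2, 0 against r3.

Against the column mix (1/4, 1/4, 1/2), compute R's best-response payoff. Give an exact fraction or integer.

11/4

1: (1)·(1/4) + (8)·(1/4) + (1)·(1/2) = 11/4.
2: (-2)·(1/4) + (0)·(1/4) + (3)·(1/2) = 1.
3: (5)·(1/4) + (-3)·(1/4) + (-3)·(1/2) = -1.
4: (2)·(1/4) + (0)·(1/4) + (0)·(1/2) = 1/2.
The best pure response is 1 with expected payoff 11/4.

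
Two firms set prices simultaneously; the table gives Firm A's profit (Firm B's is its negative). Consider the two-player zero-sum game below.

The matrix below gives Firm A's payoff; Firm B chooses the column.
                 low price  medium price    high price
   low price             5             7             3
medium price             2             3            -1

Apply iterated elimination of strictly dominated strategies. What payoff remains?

3

Column medium price is strictly dominated by low price for Firm B (5<7, 2<3); eliminate medium price.
Row medium price is strictly dominated by row low price (5>2, 3>-1); eliminate medium price.
Column low price is strictly dominated by high price for Firm B (3<5); eliminate low price.
Only (low price, high price) remains, with payoff 3.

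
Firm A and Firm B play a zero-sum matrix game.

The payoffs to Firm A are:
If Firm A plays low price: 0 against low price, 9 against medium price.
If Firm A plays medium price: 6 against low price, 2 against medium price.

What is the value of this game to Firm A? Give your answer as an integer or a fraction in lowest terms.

54/13

Row minima are 0 and 2, so Firm A's maximin is 2; column maxima are 6 and 9, so Firm B's minimax is 6. These differ, so the equilibrium is in mixed strategies.
Let Firm A play low price with probability p. Firm B is indifferent when 6(1−p) = 9p + 2(1−p), giving p = 4/13.
Let Firm B play low price with probability q. Firm A is indifferent when 9(1−q) = 6q + 2(1−q), giving q = 7/13.
The value is 0·(7/13) + (9)·(6/13) = 54/13.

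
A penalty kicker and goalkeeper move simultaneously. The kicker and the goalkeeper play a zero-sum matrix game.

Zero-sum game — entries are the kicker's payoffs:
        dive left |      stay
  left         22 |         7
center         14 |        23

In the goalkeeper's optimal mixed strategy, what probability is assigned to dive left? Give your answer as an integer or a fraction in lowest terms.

2/3

Row minima are 7 and 14, so the kicker's maximin is 14; column maxima are 22 and 23, so the goalkeeper's minimax is 22. These differ, so the equilibrium is in mixed strategies.
Let the goalkeeper play dive left with probability q. The kicker is indifferent when 22q + 7(1−q) = 14q + 23(1−q), giving q = 2/3.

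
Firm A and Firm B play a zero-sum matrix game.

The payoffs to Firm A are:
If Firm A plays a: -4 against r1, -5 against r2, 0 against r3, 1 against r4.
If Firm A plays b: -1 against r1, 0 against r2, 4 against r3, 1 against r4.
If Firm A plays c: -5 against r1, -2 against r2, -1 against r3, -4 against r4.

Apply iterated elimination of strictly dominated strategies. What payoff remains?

-1

Row c is strictly dominated by row b (-1>-5, 0>-2, 4>-1, 1>-4); eliminate c.
Column r4 is strictly dominated by r1 for Firm B (-4<1, -1<1); eliminate r4.
Column r3 is strictly dominated by r1 for Firm B (-4<0, -1<4); eliminate r3.
Row a is strictly dominated by row b (-1>-4, 0>-5); eliminate a.
Column r2 is strictly dominated by r1 for Firm B (-1<0); eliminate r2.
Only (b, r1) remains, with payoff -1.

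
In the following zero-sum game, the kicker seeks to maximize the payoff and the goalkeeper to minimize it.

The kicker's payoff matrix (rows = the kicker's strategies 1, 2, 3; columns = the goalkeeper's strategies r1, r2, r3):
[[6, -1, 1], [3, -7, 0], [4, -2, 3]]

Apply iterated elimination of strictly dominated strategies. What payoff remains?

Row 2 is strictly dominated by row 1 (6>3, -1>-7, 1>0); eliminate 2.
Column r1 is strictly dominated by r2 for the goalkeeper (-1<6, -2<4); eliminate r1.
Column r3 is strictly dominated by r2 for the goalkeeper (-1<1, -2<3); eliminate r3.
Row 3 is strictly dominated by row 1 (-1>-2); eliminate 3.
Only (1, r2) remains, with payoff -1.

-1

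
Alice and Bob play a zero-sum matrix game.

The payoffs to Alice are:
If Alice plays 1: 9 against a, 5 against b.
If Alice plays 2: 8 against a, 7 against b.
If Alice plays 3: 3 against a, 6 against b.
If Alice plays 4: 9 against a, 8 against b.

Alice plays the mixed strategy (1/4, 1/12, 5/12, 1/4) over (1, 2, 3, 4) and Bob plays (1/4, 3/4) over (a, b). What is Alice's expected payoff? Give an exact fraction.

305/48

Against (1/4, 3/4), each row's expected payoff is 1: 6; 2: 29/4; 3: 21/4; 4: 33/4.
Taking the (1/4, 1/12, 5/12, 1/4)-weighted average: (1/4)·(6) + (1/12)·(29/4) + (5/12)·(21/4) + (1/4)·(33/4) = 305/48.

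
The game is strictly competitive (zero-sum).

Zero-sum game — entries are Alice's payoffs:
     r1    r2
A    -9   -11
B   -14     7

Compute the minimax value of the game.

Row minima are -11 and -14, so Alice's maximin is -11; column maxima are -9 and 7, so Bob's minimax is -9. These differ, so the equilibrium is in mixed strategies.
Let Alice play A with probability p. Bob is indifferent when −9p − 14(1−p) = −11p + 7(1−p), giving p = 21/23.
Let Bob play r1 with probability q. Alice is indifferent when −9q − 11(1−q) = −14q + 7(1−q), giving q = 18/23.
The value is -9·(18/23) + (-11)·(5/23) = -217/23.

-217/23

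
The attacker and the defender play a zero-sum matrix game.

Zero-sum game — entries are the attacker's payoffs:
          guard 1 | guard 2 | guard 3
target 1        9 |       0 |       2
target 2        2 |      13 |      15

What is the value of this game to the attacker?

Column guard 3 is strictly dominated by guard 2 for the defender (it gives the attacker more in every row).
The remaining 2×2 game on (target 1, target 2) × (guard 1, guard 2) has no saddle point. Let the attacker play target 1 with probability p; indifference gives 9p + 2(1−p) = 13(1−p), so p = 11/20.
Similarly the defender's optimal q on guard 1 is 13/20, and the value is 9·(13/20) + (0)·(7/20) = 117/20.

117/20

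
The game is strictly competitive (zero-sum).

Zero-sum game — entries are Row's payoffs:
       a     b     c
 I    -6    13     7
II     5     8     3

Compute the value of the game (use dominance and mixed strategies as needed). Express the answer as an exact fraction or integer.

53/15

Column b is strictly dominated by c for Column (it gives Row more in every row).
The remaining 2×2 game on (I, II) × (a, c) has no saddle point. Let Row play I with probability p; indifference gives −6p + 5(1−p) = 7p + 3(1−p), so p = 2/15.
Similarly Column's optimal q on a is 4/15, and the value is -6·(4/15) + (7)·(11/15) = 53/15.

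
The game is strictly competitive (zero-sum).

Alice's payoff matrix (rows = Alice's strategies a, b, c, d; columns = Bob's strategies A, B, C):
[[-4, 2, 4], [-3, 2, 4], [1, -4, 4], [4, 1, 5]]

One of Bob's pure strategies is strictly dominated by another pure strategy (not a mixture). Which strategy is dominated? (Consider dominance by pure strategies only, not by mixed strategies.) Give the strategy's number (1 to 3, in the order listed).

Bob prefers columns that give Alice less. Compare C with A: -4 < 4, -3 < 4, 1 < 4, 4 < 5.
So A strictly dominates C for Bob; C is strictly dominated.

3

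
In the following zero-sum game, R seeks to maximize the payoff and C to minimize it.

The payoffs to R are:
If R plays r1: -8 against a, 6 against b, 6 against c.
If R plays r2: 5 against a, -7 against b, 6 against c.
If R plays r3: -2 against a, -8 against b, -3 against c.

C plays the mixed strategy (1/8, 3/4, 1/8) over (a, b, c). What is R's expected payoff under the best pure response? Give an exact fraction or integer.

17/4

r1: (-8)·(1/8) + (6)·(3/4) + (6)·(1/8) = 17/4.
r2: (5)·(1/8) + (-7)·(3/4) + (6)·(1/8) = -31/8.
r3: (-2)·(1/8) + (-8)·(3/4) + (-3)·(1/8) = -53/8.
The best pure response is r1 with expected payoff 17/4.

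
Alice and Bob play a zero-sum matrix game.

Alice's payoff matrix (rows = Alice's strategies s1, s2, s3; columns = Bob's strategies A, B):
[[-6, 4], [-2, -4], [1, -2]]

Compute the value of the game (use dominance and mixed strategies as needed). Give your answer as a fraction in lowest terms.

Row s2 is strictly dominated by row s3, so Alice never plays it.
The remaining 2×2 game on (s1, s3) × (A, B) has no saddle point. Let Alice play s1 with probability p; indifference gives −6p + (1−p) = 4p − 2(1−p), so p = 3/13.
Similarly Bob's optimal q on A is 6/13, and the value is -6·(6/13) + (4)·(7/13) = -8/13.

-8/13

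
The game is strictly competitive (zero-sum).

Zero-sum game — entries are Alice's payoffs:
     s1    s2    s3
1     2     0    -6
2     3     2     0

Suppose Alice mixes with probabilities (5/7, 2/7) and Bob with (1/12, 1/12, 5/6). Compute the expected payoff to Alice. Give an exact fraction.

Against (1/12, 1/12, 5/6), each row's expected payoff is 1: -29/6; 2: 5/12.
Taking the (5/7, 2/7)-weighted average: (5/7)·(-29/6) + (2/7)·(5/12) = -10/3.

-10/3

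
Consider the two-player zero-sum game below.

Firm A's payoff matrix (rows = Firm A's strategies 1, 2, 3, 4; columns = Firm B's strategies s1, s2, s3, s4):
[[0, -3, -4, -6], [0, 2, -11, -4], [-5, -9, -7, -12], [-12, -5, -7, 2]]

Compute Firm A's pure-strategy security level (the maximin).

The worst-case payoff for each row is 1: -6, 2: -11, 3: -12, 4: -12.
The best of these is -6.

-6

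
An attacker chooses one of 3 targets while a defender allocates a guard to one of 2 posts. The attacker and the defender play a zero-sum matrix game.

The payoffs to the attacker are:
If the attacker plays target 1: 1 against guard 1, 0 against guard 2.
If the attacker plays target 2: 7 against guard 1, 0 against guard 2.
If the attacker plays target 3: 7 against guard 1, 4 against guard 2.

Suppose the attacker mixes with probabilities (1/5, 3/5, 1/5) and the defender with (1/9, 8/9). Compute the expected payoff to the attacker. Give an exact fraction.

Against (1/9, 8/9), each row's expected payoff is target 1: 1/9; target 2: 7/9; target 3: 13/3.
Taking the (1/5, 3/5, 1/5)-weighted average: (1/5)·(1/9) + (3/5)·(7/9) + (1/5)·(13/3) = 61/45.

61/45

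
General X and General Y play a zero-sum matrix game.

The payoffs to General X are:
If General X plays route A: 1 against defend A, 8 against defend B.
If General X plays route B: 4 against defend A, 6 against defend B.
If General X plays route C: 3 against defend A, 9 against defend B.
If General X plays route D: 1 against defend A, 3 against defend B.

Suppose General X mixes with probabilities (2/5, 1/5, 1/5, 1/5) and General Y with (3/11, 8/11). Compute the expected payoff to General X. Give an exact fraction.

302/55

Against (3/11, 8/11), each row's expected payoff is route A: 67/11; route B: 60/11; route C: 81/11; route D: 27/11.
Taking the (2/5, 1/5, 1/5, 1/5)-weighted average: (2/5)·(67/11) + (1/5)·(60/11) + (1/5)·(81/11) + (1/5)·(27/11) = 302/55.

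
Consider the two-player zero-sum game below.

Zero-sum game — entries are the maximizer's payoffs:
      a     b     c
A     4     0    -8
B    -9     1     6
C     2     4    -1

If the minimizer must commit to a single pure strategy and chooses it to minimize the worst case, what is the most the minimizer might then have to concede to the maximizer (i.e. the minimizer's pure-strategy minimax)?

The worst case (largest entry) in each column is a: 4, b: 4, c: 6.
The best (smallest) of these is 4.

4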